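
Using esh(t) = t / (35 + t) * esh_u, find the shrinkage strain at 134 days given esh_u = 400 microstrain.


esh(134) = 134 / (35 + 134) * 400
= 134 / 169 * 400
= 317.2 microstrain

317.2


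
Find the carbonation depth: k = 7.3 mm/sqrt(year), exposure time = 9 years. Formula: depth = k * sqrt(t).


depth = k * sqrt(t)
= 7.3 * sqrt(9)
= 21.9 mm

21.9


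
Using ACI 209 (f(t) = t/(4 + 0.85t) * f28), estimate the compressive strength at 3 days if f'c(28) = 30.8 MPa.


f(3) = 3 / (4 + 0.85 * 3) * 30.8
= 3 / 6.55 * 30.8
= 14.11 MPa

14.11


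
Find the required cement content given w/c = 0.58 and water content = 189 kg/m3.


Cement = water / (w/c)
= 189 / 0.58
= 325.9 kg/m3

325.9


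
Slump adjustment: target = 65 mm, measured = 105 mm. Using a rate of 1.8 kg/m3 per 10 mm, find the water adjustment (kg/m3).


Difference = 65 - 105 = -40 mm
Water adjustment = -40 * 1.8 / 10 = -7.2 kg/m3

-7.2


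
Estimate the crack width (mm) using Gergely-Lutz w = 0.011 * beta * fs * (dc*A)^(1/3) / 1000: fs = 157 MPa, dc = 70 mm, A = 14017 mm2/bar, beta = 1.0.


w = 0.011 * beta * fs * (dc * A)^(1/3) / 1000
= 0.011 * 1.0 * 157 * (70 * 14017)^(1/3) / 1000
= 0.172 mm

0.172


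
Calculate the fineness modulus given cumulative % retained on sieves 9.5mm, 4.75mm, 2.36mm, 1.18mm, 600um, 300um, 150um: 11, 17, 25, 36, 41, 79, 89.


FM = sum(cumulative % retained) / 100
= 298 / 100
= 2.98

2.98


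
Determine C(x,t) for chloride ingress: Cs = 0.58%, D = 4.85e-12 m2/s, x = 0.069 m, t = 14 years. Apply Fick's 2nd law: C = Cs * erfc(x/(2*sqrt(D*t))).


t_seconds = 14 * 365.25 * 24 * 3600 = 441806400.0 s
arg = 0.069 / (2 * sqrt(4.85e-12 * 441806400.0))
= 0.7453
erfc(0.7453) = 0.2919
C = 0.58 * 0.2919 = 0.1693%

0.1693


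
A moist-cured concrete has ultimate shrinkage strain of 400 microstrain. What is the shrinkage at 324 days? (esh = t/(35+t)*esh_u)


esh(324) = 324 / (35 + 324) * 400
= 324 / 359 * 400
= 361.0 microstrain

361.0


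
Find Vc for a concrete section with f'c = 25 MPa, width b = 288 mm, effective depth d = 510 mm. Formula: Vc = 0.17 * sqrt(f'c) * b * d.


Vc = 0.17 * sqrt(25) * 288 * 510 / 1000
= 124.85 kN

124.85


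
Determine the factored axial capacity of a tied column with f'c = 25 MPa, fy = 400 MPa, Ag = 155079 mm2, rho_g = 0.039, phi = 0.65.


Ast = rho * Ag = 0.039 * 155079 = 6048.081 mm2
phi*Pn = 0.65 * 0.80 * (0.85 * 25 * (155079 - 6048.081) + 400 * 6048.081) / 1000
= 2904.79 kN

2904.79


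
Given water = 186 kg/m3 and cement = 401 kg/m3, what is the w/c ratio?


w/c = water / cement
w/c = 186 / 401 = 0.464

0.464


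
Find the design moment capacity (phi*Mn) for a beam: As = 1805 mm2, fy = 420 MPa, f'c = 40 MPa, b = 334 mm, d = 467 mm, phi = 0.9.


a = As * fy / (0.85 * f'c * b)
= 1805 * 420 / (0.85 * 40 * 334)
= 66.7577 mm
Mn = As * fy * (d - a/2) / 10^6
= 328.7282 kN-m
phi*Mn = 0.9 * 328.7282 = 295.86 kN-m

295.86


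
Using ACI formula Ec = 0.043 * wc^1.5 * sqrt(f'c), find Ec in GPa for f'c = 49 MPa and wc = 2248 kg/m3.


Ec = 0.043 * 2248^1.5 * sqrt(49) / 1000
= 32.08 GPa

32.08


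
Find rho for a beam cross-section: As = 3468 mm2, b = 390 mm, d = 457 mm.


rho = As / (b * d)
= 3468 / (390 * 457)
= 0.0195

0.0195


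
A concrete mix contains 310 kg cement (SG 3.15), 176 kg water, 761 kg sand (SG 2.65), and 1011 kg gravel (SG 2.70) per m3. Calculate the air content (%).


Vol cement = 310 / (3.15 * 1000) = 0.098413 m3
Vol water = 176 / 1000 = 0.176 m3
Vol sand = 761 / (2.65 * 1000) = 0.28717 m3
Vol gravel = 1011 / (2.70 * 1000) = 0.374444 m3
Total solid + water volume = 0.936027 m3
Air = (1 - 0.936027) * 100 = 6.4%

6.4


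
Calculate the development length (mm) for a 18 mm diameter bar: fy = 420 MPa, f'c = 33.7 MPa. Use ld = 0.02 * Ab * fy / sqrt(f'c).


Ab = pi * 18^2 / 4 = 254.469 mm2
ld = 0.02 * 254.469 * 420 / sqrt(33.7)
= 368.2 mm

368.2


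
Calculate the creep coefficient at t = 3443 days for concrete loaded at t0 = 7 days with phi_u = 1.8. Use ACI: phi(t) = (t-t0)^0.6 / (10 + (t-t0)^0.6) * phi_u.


dt = 3443 - 7 = 3436
phi = 3436^0.6 / (10 + 3436^0.6) * 1.8
= 1.674

1.674


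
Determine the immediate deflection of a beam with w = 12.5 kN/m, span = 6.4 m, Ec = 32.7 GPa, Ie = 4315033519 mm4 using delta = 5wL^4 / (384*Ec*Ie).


Convert: L = 6.4 m = 6400 mm, Ec = 32.7 GPa = 32700 MPa
delta = 5 * 12.5 * 6400^4 / (384 * 32700 * 4315033519)
= 1.94 mm

1.94


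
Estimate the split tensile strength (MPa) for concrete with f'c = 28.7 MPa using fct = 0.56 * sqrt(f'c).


fct = 0.56 * sqrt(28.7)
= 0.56 * 5.357
= 3.0 MPa

3.0


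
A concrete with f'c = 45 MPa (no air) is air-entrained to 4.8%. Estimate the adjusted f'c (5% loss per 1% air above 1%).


Strength loss = (4.8 - 1) * 5 = 19.0%
f'c = 45 * (1 - 19.0/100)
= 36.45 MPa

36.45


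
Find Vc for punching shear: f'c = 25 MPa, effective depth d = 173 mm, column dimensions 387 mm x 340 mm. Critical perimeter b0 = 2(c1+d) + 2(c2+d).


b0 = 2*(387 + 173) + 2*(340 + 173) = 2146 mm
Vc = 0.33 * sqrt(25) * 2146 * 173 / 1000
= 612.58 kN

612.58


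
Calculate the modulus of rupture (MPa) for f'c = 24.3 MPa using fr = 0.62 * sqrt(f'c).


fr = 0.62 * sqrt(24.3)
= 3.056 MPa

3.056


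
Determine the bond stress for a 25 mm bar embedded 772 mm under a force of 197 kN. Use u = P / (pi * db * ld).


u = P / (pi * db * ld)
= 197 * 1000 / (pi * 25 * 772)
= 3.249 MPa

3.249


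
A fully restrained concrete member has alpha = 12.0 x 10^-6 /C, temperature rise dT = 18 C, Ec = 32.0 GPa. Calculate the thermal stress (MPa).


sigma = alpha * dT * Ec
= 12.0e-6 * 18 * 32.0 * 1000
= 6.912 MPa

6.912


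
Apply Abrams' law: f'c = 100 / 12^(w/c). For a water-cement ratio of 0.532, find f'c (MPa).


f'c = 100 / 12^0.532
= 100 / 3.751
= 26.66 MPa

26.66


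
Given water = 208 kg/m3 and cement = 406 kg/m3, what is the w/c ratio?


w/c = water / cement
w/c = 208 / 406 = 0.512

0.512


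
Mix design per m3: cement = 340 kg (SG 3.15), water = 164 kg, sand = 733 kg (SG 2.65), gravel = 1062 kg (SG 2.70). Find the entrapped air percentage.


Vol cement = 340 / (3.15 * 1000) = 0.107937 m3
Vol water = 164 / 1000 = 0.164 m3
Vol sand = 733 / (2.65 * 1000) = 0.276604 m3
Vol gravel = 1062 / (2.70 * 1000) = 0.393333 m3
Total solid + water volume = 0.941874 m3
Air = (1 - 0.941874) * 100 = 5.81%

5.81


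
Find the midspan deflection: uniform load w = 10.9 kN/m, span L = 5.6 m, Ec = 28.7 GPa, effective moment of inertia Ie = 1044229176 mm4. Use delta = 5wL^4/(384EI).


Convert: L = 5.6 m = 5600 mm, Ec = 28.7 GPa = 28700 MPa
delta = 5 * 10.9 * 5600^4 / (384 * 28700 * 1044229176)
= 4.66 mm

4.66


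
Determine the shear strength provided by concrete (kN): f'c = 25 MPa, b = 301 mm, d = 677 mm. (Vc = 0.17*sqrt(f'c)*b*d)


Vc = 0.17 * sqrt(25) * 301 * 677 / 1000
= 173.21 kN

173.21


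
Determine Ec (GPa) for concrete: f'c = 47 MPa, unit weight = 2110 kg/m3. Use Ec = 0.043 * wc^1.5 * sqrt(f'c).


Ec = 0.043 * 2110^1.5 * sqrt(47) / 1000
= 28.57 GPa

28.57


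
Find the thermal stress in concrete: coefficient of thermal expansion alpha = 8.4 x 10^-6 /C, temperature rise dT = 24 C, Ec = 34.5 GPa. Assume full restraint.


sigma = alpha * dT * Ec
= 8.4e-6 * 24 * 34.5 * 1000
= 6.955 MPa

6.955


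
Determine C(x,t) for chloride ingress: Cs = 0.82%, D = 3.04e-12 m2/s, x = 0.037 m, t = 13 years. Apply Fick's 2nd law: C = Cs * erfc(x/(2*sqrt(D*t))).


t_seconds = 13 * 365.25 * 24 * 3600 = 410248800.0 s
arg = 0.037 / (2 * sqrt(3.04e-12 * 410248800.0))
= 0.5239
erfc(0.5239) = 0.4588
C = 0.82 * 0.4588 = 0.3762%

0.3762


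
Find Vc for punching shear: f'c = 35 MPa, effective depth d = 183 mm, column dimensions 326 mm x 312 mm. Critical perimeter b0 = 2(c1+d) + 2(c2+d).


b0 = 2*(326 + 183) + 2*(312 + 183) = 2008 mm
Vc = 0.33 * sqrt(35) * 2008 * 183 / 1000
= 717.4 kN

717.4


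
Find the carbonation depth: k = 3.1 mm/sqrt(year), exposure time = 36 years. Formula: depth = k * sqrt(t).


depth = k * sqrt(t)
= 3.1 * sqrt(36)
= 18.6 mm

18.6


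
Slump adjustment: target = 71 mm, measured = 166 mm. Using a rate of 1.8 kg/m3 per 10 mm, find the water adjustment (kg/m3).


Difference = 71 - 166 = -95 mm
Water adjustment = -95 * 1.8 / 10 = -17.1 kg/m3

-17.1


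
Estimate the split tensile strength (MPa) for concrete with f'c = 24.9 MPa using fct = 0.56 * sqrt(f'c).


fct = 0.56 * sqrt(24.9)
= 0.56 * 4.99
= 2.794 MPa

2.794


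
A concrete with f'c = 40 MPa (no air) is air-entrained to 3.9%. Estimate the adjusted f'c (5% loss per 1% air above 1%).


Strength loss = (3.9 - 1) * 5 = 14.5%
f'c = 40 * (1 - 14.5/100)
= 34.2 MPa

34.2


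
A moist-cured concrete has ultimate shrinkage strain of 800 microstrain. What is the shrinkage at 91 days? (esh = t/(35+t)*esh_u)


esh(91) = 91 / (35 + 91) * 800
= 91 / 126 * 800
= 577.8 microstrain

577.8


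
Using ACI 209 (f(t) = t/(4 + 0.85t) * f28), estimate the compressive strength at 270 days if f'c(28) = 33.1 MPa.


f(270) = 270 / (4 + 0.85 * 270) * 33.1
= 270 / 233.5 * 33.1
= 38.27 MPa

38.27


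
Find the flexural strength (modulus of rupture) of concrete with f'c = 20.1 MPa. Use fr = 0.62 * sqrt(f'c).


fr = 0.62 * sqrt(20.1)
= 2.78 MPa

2.78


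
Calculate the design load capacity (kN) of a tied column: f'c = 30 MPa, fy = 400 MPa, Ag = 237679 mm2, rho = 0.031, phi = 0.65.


Ast = rho * Ag = 0.031 * 237679 = 7368.049 mm2
phi*Pn = 0.65 * 0.80 * (0.85 * 30 * (237679 - 7368.049) + 400 * 7368.049) / 1000
= 4586.48 kN

4586.48


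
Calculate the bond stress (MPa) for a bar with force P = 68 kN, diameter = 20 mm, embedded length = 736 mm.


u = P / (pi * db * ld)
= 68 * 1000 / (pi * 20 * 736)
= 1.47 MPa

1.47


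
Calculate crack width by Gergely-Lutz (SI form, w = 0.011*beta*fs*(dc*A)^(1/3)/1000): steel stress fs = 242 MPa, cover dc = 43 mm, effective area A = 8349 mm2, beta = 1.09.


w = 0.011 * beta * fs * (dc * A)^(1/3) / 1000
= 0.011 * 1.09 * 242 * (43 * 8349)^(1/3) / 1000
= 0.206 mm

0.206


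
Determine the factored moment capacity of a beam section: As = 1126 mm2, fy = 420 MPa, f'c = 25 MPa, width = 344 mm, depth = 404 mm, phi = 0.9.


a = As * fy / (0.85 * f'c * b)
= 1126 * 420 / (0.85 * 25 * 344)
= 64.6949 mm
Mn = As * fy * (d - a/2) / 10^6
= 175.7619 kN-m
phi*Mn = 0.9 * 175.7619 = 158.19 kN-m

158.19


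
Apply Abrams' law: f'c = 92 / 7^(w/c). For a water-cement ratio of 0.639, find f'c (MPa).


f'c = 92 / 7^0.639
= 92 / 3.468
= 26.53 MPa

26.53


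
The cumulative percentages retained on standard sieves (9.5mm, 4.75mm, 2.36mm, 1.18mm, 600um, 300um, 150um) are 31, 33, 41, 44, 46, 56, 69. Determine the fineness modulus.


FM = sum(cumulative % retained) / 100
= 320 / 100
= 3.2

3.2


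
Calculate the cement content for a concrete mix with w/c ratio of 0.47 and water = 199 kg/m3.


Cement = water / (w/c)
= 199 / 0.47
= 423.4 kg/m3

423.4


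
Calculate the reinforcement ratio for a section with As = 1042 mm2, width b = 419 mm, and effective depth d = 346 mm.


rho = As / (b * d)
= 1042 / (419 * 346)
= 0.0072

0.0072


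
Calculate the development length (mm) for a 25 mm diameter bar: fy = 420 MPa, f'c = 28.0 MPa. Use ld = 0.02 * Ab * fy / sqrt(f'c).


Ab = pi * 25^2 / 4 = 490.874 mm2
ld = 0.02 * 490.874 * 420 / sqrt(28.0)
= 779.2 mm

779.2


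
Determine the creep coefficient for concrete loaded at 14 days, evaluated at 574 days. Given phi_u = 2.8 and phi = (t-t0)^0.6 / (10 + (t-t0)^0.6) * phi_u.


dt = 574 - 14 = 560
phi = 560^0.6 / (10 + 560^0.6) * 2.8
= 2.287

2.287


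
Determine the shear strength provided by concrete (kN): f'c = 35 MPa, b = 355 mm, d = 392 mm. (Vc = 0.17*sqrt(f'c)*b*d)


Vc = 0.17 * sqrt(35) * 355 * 392 / 1000
= 139.96 kN

139.96


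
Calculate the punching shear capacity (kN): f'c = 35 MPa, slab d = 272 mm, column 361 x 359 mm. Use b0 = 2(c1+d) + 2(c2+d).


b0 = 2*(361 + 272) + 2*(359 + 272) = 2528 mm
Vc = 0.33 * sqrt(35) * 2528 * 272 / 1000
= 1342.44 kN

1342.44


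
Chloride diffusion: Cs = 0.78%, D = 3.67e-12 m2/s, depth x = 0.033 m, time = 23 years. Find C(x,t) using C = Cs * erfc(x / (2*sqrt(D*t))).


t_seconds = 23 * 365.25 * 24 * 3600 = 725824800.0 s
arg = 0.033 / (2 * sqrt(3.67e-12 * 725824800.0))
= 0.3197
erfc(0.3197) = 0.6512
C = 0.78 * 0.6512 = 0.5079%

0.5079


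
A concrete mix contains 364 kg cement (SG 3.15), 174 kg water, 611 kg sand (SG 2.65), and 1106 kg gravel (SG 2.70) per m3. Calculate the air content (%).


Vol cement = 364 / (3.15 * 1000) = 0.115556 m3
Vol water = 174 / 1000 = 0.174 m3
Vol sand = 611 / (2.65 * 1000) = 0.230566 m3
Vol gravel = 1106 / (2.70 * 1000) = 0.40963 m3
Total solid + water volume = 0.929751 m3
Air = (1 - 0.929751) * 100 = 7.02%

7.02


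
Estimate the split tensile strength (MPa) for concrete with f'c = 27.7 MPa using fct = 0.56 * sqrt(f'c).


fct = 0.56 * sqrt(27.7)
= 0.56 * 5.263
= 2.947 MPa

2.947


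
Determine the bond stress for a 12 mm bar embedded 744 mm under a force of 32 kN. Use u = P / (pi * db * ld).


u = P / (pi * db * ld)
= 32 * 1000 / (pi * 12 * 744)
= 1.141 MPa

1.141


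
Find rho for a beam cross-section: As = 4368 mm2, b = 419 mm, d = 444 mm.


rho = As / (b * d)
= 4368 / (419 * 444)
= 0.0235

0.0235


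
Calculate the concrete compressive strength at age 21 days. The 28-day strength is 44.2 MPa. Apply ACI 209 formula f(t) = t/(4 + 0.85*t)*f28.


f(21) = 21 / (4 + 0.85 * 21) * 44.2
= 21 / 21.85 * 44.2
= 42.48 MPa

42.48


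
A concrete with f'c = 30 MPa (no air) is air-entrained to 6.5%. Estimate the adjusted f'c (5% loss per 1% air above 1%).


Strength loss = (6.5 - 1) * 5 = 27.5%
f'c = 30 * (1 - 27.5/100)
= 21.75 MPa

21.75


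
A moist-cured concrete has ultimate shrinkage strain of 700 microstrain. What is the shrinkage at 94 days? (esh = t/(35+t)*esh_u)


esh(94) = 94 / (35 + 94) * 700
= 94 / 129 * 700
= 510.1 microstrain

510.1


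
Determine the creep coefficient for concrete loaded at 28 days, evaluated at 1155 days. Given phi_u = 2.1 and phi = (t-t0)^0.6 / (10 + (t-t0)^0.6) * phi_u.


dt = 1155 - 28 = 1127
phi = 1127^0.6 / (10 + 1127^0.6) * 2.1
= 1.83

1.83


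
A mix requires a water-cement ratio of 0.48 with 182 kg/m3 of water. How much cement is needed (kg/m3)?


Cement = water / (w/c)
= 182 / 0.48
= 379.2 kg/m3

379.2


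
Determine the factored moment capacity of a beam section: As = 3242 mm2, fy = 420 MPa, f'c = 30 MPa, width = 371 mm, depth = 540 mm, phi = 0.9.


a = As * fy / (0.85 * f'c * b)
= 3242 * 420 / (0.85 * 30 * 371)
= 143.929 mm
Mn = As * fy * (d - a/2) / 10^6
= 637.2959 kN-m
phi*Mn = 0.9 * 637.2959 = 573.57 kN-m

573.57


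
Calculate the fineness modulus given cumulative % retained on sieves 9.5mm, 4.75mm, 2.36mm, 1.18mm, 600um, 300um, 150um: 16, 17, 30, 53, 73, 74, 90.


FM = sum(cumulative % retained) / 100
= 353 / 100
= 3.53

3.53


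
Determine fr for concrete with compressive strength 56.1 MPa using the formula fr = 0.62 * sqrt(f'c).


fr = 0.62 * sqrt(56.1)
= 4.644 MPa

4.644


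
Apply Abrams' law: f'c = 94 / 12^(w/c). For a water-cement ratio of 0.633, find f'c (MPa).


f'c = 94 / 12^0.633
= 94 / 4.821
= 19.5 MPa

19.5


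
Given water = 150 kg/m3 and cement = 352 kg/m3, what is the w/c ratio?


w/c = water / cement
w/c = 150 / 352 = 0.426

0.426


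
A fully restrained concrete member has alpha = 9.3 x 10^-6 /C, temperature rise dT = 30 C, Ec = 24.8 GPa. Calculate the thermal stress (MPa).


sigma = alpha * dT * Ec
= 9.3e-6 * 30 * 24.8 * 1000
= 6.919 MPa

6.919


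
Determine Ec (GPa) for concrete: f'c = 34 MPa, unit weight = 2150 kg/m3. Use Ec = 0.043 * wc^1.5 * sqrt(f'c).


Ec = 0.043 * 2150^1.5 * sqrt(34) / 1000
= 25.0 GPa

25.0


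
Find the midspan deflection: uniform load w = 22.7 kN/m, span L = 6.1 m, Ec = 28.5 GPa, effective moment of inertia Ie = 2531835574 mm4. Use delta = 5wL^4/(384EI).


Convert: L = 6.1 m = 6100 mm, Ec = 28.5 GPa = 28500 MPa
delta = 5 * 22.7 * 6100^4 / (384 * 28500 * 2531835574)
= 5.67 mm

5.67


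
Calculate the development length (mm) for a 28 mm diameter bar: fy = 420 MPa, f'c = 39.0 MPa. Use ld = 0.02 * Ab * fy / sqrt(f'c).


Ab = pi * 28^2 / 4 = 615.752 mm2
ld = 0.02 * 615.752 * 420 / sqrt(39.0)
= 828.2 mm

828.2


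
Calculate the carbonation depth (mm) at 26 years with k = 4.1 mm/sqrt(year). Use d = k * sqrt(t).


depth = k * sqrt(t)
= 4.1 * sqrt(26)
= 20.91 mm

20.91


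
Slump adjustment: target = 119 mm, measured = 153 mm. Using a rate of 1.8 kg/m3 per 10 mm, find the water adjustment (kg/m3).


Difference = 119 - 153 = -34 mm
Water adjustment = -34 * 1.8 / 10 = -6.1 kg/m3

-6.1


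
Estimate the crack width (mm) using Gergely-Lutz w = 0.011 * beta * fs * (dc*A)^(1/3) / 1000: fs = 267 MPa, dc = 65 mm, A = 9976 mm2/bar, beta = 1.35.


w = 0.011 * beta * fs * (dc * A)^(1/3) / 1000
= 0.011 * 1.35 * 267 * (65 * 9976)^(1/3) / 1000
= 0.343 mm

0.343


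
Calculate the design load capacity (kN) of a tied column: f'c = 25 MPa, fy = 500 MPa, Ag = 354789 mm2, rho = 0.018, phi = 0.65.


Ast = rho * Ag = 0.018 * 354789 = 6386.202 mm2
phi*Pn = 0.65 * 0.80 * (0.85 * 25 * (354789 - 6386.202) + 500 * 6386.202) / 1000
= 5510.26 kN

5510.26


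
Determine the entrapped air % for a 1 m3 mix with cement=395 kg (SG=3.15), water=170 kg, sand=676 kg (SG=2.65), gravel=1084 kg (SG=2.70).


Vol cement = 395 / (3.15 * 1000) = 0.125397 m3
Vol water = 170 / 1000 = 0.17 m3
Vol sand = 676 / (2.65 * 1000) = 0.255094 m3
Vol gravel = 1084 / (2.70 * 1000) = 0.401481 m3
Total solid + water volume = 0.951973 m3
Air = (1 - 0.951973) * 100 = 4.8%

4.8


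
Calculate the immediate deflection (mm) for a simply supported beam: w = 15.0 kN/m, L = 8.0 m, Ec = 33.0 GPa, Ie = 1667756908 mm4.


Convert: L = 8.0 m = 8000 mm, Ec = 33.0 GPa = 33000 MPa
delta = 5 * 15.0 * 8000^4 / (384 * 33000 * 1667756908)
= 14.54 mm

14.54


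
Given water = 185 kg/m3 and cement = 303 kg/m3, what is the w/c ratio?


w/c = water / cement
w/c = 185 / 303 = 0.611

0.611


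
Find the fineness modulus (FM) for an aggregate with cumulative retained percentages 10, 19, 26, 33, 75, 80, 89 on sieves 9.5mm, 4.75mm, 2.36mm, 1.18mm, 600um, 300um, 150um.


FM = sum(cumulative % retained) / 100
= 332 / 100
= 3.32

3.32


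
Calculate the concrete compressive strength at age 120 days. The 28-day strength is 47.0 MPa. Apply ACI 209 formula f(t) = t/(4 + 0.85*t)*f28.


f(120) = 120 / (4 + 0.85 * 120) * 47.0
= 120 / 106.0 * 47.0
= 53.21 MPa

53.21


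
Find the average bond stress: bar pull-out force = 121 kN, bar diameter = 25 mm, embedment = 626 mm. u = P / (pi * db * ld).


u = P / (pi * db * ld)
= 121 * 1000 / (pi * 25 * 626)
= 2.461 MPa

2.461


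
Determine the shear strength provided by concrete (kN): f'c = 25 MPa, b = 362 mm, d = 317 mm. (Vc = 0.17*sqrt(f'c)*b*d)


Vc = 0.17 * sqrt(25) * 362 * 317 / 1000
= 97.54 kN

97.54


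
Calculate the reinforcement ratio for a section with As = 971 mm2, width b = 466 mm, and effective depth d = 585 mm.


rho = As / (b * d)
= 971 / (466 * 585)
= 0.0036

0.0036


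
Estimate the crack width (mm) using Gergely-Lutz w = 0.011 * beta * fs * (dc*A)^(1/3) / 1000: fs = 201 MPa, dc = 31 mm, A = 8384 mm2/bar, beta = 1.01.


w = 0.011 * beta * fs * (dc * A)^(1/3) / 1000
= 0.011 * 1.01 * 201 * (31 * 8384)^(1/3) / 1000
= 0.143 mm

0.143


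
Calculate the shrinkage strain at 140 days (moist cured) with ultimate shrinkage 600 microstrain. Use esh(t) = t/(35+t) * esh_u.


esh(140) = 140 / (35 + 140) * 600
= 140 / 175 * 600
= 480.0 microstrain

480.0


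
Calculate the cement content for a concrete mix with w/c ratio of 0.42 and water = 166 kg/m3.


Cement = water / (w/c)
= 166 / 0.42
= 395.2 kg/m3

395.2


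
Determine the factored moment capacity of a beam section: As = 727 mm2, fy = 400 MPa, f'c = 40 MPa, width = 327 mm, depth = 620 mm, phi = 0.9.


a = As * fy / (0.85 * f'c * b)
= 727 * 400 / (0.85 * 40 * 327)
= 26.1558 mm
Mn = As * fy * (d - a/2) / 10^6
= 176.4929 kN-m
phi*Mn = 0.9 * 176.4929 = 158.84 kN-m

158.84


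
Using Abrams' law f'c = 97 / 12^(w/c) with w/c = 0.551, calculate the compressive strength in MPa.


f'c = 97 / 12^0.551
= 97 / 3.932
= 24.67 MPa

24.67


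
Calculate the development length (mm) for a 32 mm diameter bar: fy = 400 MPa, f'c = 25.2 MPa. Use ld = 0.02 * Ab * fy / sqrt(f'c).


Ab = pi * 32^2 / 4 = 804.248 mm2
ld = 0.02 * 804.248 * 400 / sqrt(25.2)
= 1281.7 mm

1281.7


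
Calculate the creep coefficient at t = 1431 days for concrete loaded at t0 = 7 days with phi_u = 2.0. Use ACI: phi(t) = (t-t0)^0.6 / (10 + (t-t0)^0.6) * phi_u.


dt = 1431 - 7 = 1424
phi = 1424^0.6 / (10 + 1424^0.6) * 2.0
= 1.773

1.773


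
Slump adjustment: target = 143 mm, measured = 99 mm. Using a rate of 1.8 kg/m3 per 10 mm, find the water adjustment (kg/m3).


Difference = 143 - 99 = 44 mm
Water adjustment = 44 * 1.8 / 10 = 7.9 kg/m3

7.9


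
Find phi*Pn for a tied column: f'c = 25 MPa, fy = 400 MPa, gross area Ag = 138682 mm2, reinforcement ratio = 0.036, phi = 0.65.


Ast = rho * Ag = 0.036 * 138682 = 4992.552 mm2
phi*Pn = 0.65 * 0.80 * (0.85 * 25 * (138682 - 4992.552) + 400 * 4992.552) / 1000
= 2515.72 kN

2515.72


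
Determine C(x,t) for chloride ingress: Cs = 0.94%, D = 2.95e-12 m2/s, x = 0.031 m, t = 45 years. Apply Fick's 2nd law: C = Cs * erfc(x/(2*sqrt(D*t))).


t_seconds = 45 * 365.25 * 24 * 3600 = 1420092000.0 s
arg = 0.031 / (2 * sqrt(2.95e-12 * 1420092000.0))
= 0.2395
erfc(0.2395) = 0.7349
C = 0.94 * 0.7349 = 0.6908%

0.6908


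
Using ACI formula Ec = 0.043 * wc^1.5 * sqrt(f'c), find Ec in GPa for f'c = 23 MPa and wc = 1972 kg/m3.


Ec = 0.043 * 1972^1.5 * sqrt(23) / 1000
= 18.06 GPa

18.06


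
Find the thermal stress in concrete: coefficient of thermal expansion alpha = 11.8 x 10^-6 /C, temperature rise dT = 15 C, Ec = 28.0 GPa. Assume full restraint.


sigma = alpha * dT * Ec
= 11.8e-6 * 15 * 28.0 * 1000
= 4.956 MPa

4.956


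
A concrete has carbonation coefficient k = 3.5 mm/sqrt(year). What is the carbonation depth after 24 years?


depth = k * sqrt(t)
= 3.5 * sqrt(24)
= 17.15 mm

17.15


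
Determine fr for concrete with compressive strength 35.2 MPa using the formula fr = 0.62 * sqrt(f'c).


fr = 0.62 * sqrt(35.2)
= 3.678 MPa

3.678


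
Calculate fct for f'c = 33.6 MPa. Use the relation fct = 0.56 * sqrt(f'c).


fct = 0.56 * sqrt(33.6)
= 0.56 * 5.797
= 3.246 MPa

3.246


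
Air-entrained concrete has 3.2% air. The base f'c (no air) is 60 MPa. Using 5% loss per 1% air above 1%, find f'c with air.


Strength loss = (3.2 - 1) * 5 = 11.0%
f'c = 60 * (1 - 11.0/100)
= 53.4 MPa

53.4


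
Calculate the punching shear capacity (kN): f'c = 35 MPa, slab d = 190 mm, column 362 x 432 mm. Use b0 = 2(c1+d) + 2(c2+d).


b0 = 2*(362 + 190) + 2*(432 + 190) = 2348 mm
Vc = 0.33 * sqrt(35) * 2348 * 190 / 1000
= 870.96 kN

870.96


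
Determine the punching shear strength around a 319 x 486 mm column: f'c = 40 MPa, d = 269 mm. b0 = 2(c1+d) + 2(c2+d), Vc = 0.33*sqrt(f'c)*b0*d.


b0 = 2*(319 + 269) + 2*(486 + 269) = 2686 mm
Vc = 0.33 * sqrt(40) * 2686 * 269 / 1000
= 1508.0 kN

1508.0


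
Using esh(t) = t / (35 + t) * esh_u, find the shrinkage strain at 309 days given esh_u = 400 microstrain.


esh(309) = 309 / (35 + 309) * 400
= 309 / 344 * 400
= 359.3 microstrain

359.3


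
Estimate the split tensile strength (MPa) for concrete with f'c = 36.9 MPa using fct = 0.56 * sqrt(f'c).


fct = 0.56 * sqrt(36.9)
= 0.56 * 6.075
= 3.402 MPa

3.402


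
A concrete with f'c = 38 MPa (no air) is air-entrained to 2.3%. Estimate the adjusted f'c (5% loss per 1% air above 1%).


Strength loss = (2.3 - 1) * 5 = 6.5%
f'c = 38 * (1 - 6.5/100)
= 35.53 MPa

35.53


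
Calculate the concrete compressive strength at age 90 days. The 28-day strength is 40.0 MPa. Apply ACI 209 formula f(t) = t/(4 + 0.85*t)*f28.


f(90) = 90 / (4 + 0.85 * 90) * 40.0
= 90 / 80.5 * 40.0
= 44.72 MPa

44.72


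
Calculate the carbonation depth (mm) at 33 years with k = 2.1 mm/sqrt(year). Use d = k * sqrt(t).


depth = k * sqrt(t)
= 2.1 * sqrt(33)
= 12.06 mm

12.06


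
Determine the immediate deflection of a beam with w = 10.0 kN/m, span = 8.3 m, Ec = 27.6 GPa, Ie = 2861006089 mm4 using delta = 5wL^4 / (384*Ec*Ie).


Convert: L = 8.3 m = 8300 mm, Ec = 27.6 GPa = 27600 MPa
delta = 5 * 10.0 * 8300^4 / (384 * 27600 * 2861006089)
= 7.83 mm

7.83


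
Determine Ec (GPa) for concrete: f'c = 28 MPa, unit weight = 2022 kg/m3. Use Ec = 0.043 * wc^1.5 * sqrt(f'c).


Ec = 0.043 * 2022^1.5 * sqrt(28) / 1000
= 20.69 GPa

20.69


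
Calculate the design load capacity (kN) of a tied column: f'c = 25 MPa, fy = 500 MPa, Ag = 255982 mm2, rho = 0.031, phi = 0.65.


Ast = rho * Ag = 0.031 * 255982 = 7935.442 mm2
phi*Pn = 0.65 * 0.80 * (0.85 * 25 * (255982 - 7935.442) + 500 * 7935.442) / 1000
= 4804.13 kN

4804.13


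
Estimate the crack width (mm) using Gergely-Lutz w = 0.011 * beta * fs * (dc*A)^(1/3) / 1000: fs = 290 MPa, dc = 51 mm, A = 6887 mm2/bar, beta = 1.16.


w = 0.011 * beta * fs * (dc * A)^(1/3) / 1000
= 0.011 * 1.16 * 290 * (51 * 6887)^(1/3) / 1000
= 0.261 mm

0.261


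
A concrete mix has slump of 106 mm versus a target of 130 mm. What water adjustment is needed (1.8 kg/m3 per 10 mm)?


Difference = 130 - 106 = 24 mm
Water adjustment = 24 * 1.8 / 10 = 4.3 kg/m3

4.3


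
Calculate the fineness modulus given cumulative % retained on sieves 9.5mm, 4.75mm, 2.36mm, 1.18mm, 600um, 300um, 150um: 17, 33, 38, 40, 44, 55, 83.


FM = sum(cumulative % retained) / 100
= 310 / 100
= 3.1

3.1


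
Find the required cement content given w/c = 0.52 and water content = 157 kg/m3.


Cement = water / (w/c)
= 157 / 0.52
= 301.9 kg/m3

301.9


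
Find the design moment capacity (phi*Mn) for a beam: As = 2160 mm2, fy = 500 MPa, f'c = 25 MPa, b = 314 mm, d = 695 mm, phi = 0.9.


a = As * fy / (0.85 * f'c * b)
= 2160 * 500 / (0.85 * 25 * 314)
= 161.8584 mm
Mn = As * fy * (d - a/2) / 10^6
= 663.1965 kN-m
phi*Mn = 0.9 * 663.1965 = 596.88 kN-m

596.88


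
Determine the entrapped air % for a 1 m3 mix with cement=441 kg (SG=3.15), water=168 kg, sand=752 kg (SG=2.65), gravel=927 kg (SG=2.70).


Vol cement = 441 / (3.15 * 1000) = 0.14 m3
Vol water = 168 / 1000 = 0.168 m3
Vol sand = 752 / (2.65 * 1000) = 0.283774 m3
Vol gravel = 927 / (2.70 * 1000) = 0.343333 m3
Total solid + water volume = 0.935107 m3
Air = (1 - 0.935107) * 100 = 6.49%

6.49


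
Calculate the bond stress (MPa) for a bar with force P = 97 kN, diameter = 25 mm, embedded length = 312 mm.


u = P / (pi * db * ld)
= 97 * 1000 / (pi * 25 * 312)
= 3.958 MPa

3.958


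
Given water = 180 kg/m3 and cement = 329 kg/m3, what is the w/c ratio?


w/c = water / cement
w/c = 180 / 329 = 0.547

0.547


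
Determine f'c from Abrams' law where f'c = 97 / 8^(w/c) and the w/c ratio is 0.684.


f'c = 97 / 8^0.684
= 97 / 4.147
= 23.39 MPa

23.39


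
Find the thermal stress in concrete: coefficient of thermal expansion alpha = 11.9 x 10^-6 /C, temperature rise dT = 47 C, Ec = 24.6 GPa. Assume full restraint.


sigma = alpha * dT * Ec
= 11.9e-6 * 47 * 24.6 * 1000
= 13.759 MPa

13.759


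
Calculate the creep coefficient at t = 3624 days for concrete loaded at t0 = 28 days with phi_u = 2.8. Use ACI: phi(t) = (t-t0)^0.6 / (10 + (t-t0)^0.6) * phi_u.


dt = 3624 - 28 = 3596
phi = 3596^0.6 / (10 + 3596^0.6) * 2.8
= 2.608

2.608


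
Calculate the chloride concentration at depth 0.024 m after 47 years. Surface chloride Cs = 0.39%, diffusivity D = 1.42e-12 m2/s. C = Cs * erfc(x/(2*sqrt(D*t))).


t_seconds = 47 * 365.25 * 24 * 3600 = 1483207200.0 s
arg = 0.024 / (2 * sqrt(1.42e-12 * 1483207200.0))
= 0.2615
erfc(0.2615) = 0.7115
C = 0.39 * 0.7115 = 0.2775%

0.2775


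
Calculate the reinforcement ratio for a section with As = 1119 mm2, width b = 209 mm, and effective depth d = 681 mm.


rho = As / (b * d)
= 1119 / (209 * 681)
= 0.0079

0.0079


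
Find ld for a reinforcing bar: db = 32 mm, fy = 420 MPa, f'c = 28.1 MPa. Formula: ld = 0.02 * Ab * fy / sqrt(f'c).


Ab = pi * 32^2 / 4 = 804.248 mm2
ld = 0.02 * 804.248 * 420 / sqrt(28.1)
= 1274.4 mm

1274.4


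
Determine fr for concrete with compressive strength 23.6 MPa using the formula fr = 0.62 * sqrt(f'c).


fr = 0.62 * sqrt(23.6)
= 3.012 MPa

3.012


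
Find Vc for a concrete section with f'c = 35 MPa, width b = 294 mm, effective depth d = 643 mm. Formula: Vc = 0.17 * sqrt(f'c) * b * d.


Vc = 0.17 * sqrt(35) * 294 * 643 / 1000
= 190.13 kN

190.13


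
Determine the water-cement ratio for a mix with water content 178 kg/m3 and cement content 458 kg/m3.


w/c = water / cement
w/c = 178 / 458 = 0.389

0.389


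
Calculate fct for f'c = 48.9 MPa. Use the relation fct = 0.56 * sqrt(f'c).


fct = 0.56 * sqrt(48.9)
= 0.56 * 6.993
= 3.916 MPa

3.916


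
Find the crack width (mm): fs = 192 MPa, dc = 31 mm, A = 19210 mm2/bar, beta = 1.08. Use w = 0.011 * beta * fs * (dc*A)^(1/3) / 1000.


w = 0.011 * beta * fs * (dc * A)^(1/3) / 1000
= 0.011 * 1.08 * 192 * (31 * 19210)^(1/3) / 1000
= 0.192 mm

0.192


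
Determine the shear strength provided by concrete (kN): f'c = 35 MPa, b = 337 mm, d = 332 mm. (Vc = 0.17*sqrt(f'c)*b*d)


Vc = 0.17 * sqrt(35) * 337 * 332 / 1000
= 112.53 kN

112.53


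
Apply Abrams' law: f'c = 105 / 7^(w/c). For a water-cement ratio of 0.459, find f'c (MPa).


f'c = 105 / 7^0.459
= 105 / 2.443
= 42.98 MPa

42.98


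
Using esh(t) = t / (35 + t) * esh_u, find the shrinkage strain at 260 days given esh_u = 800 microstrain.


esh(260) = 260 / (35 + 260) * 800
= 260 / 295 * 800
= 705.1 microstrain

705.1


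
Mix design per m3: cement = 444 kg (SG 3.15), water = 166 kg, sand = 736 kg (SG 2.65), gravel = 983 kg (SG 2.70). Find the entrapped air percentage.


Vol cement = 444 / (3.15 * 1000) = 0.140952 m3
Vol water = 166 / 1000 = 0.166 m3
Vol sand = 736 / (2.65 * 1000) = 0.277736 m3
Vol gravel = 983 / (2.70 * 1000) = 0.364074 m3
Total solid + water volume = 0.948762 m3
Air = (1 - 0.948762) * 100 = 5.12%

5.12


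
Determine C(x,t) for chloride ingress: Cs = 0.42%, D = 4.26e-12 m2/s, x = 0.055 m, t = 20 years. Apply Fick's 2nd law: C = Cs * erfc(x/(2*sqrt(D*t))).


t_seconds = 20 * 365.25 * 24 * 3600 = 631152000.0 s
arg = 0.055 / (2 * sqrt(4.26e-12 * 631152000.0))
= 0.5303
erfc(0.5303) = 0.4532
C = 0.42 * 0.4532 = 0.1904%

0.1904


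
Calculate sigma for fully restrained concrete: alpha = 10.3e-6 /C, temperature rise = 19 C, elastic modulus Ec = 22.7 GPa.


sigma = alpha * dT * Ec
= 10.3e-6 * 19 * 22.7 * 1000
= 4.442 MPa

4.442


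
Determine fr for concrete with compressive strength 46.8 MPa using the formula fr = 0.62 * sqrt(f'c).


fr = 0.62 * sqrt(46.8)
= 4.241 MPa

4.241


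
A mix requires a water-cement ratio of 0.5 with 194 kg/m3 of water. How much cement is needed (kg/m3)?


Cement = water / (w/c)
= 194 / 0.5
= 388.0 kg/m3

388.0


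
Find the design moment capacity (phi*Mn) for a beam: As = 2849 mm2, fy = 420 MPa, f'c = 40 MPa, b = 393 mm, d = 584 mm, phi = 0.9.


a = As * fy / (0.85 * f'c * b)
= 2849 * 420 / (0.85 * 40 * 393)
= 89.551 mm
Mn = As * fy * (d - a/2) / 10^6
= 645.2253 kN-m
phi*Mn = 0.9 * 645.2253 = 580.7 kN-m

580.7


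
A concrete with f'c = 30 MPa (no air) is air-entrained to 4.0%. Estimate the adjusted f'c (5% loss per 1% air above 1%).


Strength loss = (4.0 - 1) * 5 = 15.0%
f'c = 30 * (1 - 15.0/100)
= 25.5 MPa

25.5


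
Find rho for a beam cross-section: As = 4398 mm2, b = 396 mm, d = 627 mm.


rho = As / (b * d)
= 4398 / (396 * 627)
= 0.0177

0.0177


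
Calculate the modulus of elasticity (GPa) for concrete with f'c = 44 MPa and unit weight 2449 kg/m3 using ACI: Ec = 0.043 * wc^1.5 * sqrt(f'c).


Ec = 0.043 * 2449^1.5 * sqrt(44) / 1000
= 34.57 GPa

34.57


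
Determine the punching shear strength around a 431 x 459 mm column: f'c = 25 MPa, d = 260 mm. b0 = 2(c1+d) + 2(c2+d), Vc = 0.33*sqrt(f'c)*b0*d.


b0 = 2*(431 + 260) + 2*(459 + 260) = 2820 mm
Vc = 0.33 * sqrt(25) * 2820 * 260 / 1000
= 1209.78 kN

1209.78


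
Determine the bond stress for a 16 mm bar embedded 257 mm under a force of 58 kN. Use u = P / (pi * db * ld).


u = P / (pi * db * ld)
= 58 * 1000 / (pi * 16 * 257)
= 4.49 MPa

4.49


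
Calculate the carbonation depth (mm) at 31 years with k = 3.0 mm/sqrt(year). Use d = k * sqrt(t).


depth = k * sqrt(t)
= 3.0 * sqrt(31)
= 16.7 mm

16.7


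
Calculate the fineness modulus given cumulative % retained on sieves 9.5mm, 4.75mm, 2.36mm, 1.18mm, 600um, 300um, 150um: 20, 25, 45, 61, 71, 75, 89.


FM = sum(cumulative % retained) / 100
= 386 / 100
= 3.86

3.86


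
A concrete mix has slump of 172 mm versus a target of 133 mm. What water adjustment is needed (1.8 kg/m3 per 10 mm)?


Difference = 133 - 172 = -39 mm
Water adjustment = -39 * 1.8 / 10 = -7.0 kg/m3

-7.0


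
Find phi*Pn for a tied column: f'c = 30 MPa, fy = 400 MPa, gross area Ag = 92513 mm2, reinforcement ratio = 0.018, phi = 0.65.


Ast = rho * Ag = 0.018 * 92513 = 1665.234 mm2
phi*Pn = 0.65 * 0.80 * (0.85 * 30 * (92513 - 1665.234) + 400 * 1665.234) / 1000
= 1551.01 kN

1551.01


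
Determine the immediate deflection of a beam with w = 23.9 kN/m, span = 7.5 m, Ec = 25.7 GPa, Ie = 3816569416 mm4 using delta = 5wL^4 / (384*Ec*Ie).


Convert: L = 7.5 m = 7500 mm, Ec = 25.7 GPa = 25700 MPa
delta = 5 * 23.9 * 7500^4 / (384 * 25700 * 3816569416)
= 10.04 mm

10.04


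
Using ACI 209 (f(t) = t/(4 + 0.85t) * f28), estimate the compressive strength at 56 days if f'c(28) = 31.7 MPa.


f(56) = 56 / (4 + 0.85 * 56) * 31.7
= 56 / 51.6 * 31.7
= 34.4 MPa

34.4


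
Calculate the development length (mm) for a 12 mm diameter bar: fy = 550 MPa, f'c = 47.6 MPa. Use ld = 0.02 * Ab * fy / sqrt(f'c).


Ab = pi * 12^2 / 4 = 113.097 mm2
ld = 0.02 * 113.097 * 550 / sqrt(47.6)
= 180.3 mm

180.3


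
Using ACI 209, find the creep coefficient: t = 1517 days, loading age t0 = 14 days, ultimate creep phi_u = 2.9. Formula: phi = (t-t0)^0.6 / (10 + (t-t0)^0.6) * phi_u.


dt = 1517 - 14 = 1503
phi = 1503^0.6 / (10 + 1503^0.6) * 2.9
= 2.58

2.58


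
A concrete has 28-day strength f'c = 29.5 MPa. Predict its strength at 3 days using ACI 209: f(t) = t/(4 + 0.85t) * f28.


f(3) = 3 / (4 + 0.85 * 3) * 29.5
= 3 / 6.55 * 29.5
= 13.51 MPa

13.51


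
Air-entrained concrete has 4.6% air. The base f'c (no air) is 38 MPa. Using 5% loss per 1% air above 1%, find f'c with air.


Strength loss = (4.6 - 1) * 5 = 18.0%
f'c = 38 * (1 - 18.0/100)
= 31.16 MPa

31.16


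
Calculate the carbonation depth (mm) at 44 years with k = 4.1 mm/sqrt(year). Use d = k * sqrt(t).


depth = k * sqrt(t)
= 4.1 * sqrt(44)
= 27.2 mm

27.2


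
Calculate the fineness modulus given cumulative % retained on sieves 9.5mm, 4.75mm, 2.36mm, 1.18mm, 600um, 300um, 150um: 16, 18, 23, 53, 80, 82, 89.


FM = sum(cumulative % retained) / 100
= 361 / 100
= 3.61

3.61


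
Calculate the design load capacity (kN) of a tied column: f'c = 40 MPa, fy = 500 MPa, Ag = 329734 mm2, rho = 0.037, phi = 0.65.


Ast = rho * Ag = 0.037 * 329734 = 12200.158 mm2
phi*Pn = 0.65 * 0.80 * (0.85 * 40 * (329734 - 12200.158) + 500 * 12200.158) / 1000
= 8786.04 kN

8786.04


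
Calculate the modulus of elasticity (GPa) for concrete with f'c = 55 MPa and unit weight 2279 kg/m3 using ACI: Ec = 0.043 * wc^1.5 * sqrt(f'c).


Ec = 0.043 * 2279^1.5 * sqrt(55) / 1000
= 34.69 GPa

34.69


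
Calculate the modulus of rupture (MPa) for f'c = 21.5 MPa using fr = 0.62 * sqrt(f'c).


fr = 0.62 * sqrt(21.5)
= 2.875 MPa

2.875


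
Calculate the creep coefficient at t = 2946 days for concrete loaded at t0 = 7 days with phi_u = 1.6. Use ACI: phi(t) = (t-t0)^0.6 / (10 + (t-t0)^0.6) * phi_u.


dt = 2946 - 7 = 2939
phi = 2939^0.6 / (10 + 2939^0.6) * 1.6
= 1.477

1.477


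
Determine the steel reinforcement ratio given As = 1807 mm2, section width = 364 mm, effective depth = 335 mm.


rho = As / (b * d)
= 1807 / (364 * 335)
= 0.0148

0.0148


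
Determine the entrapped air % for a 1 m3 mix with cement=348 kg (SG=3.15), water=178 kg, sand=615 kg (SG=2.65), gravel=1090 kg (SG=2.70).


Vol cement = 348 / (3.15 * 1000) = 0.110476 m3
Vol water = 178 / 1000 = 0.178 m3
Vol sand = 615 / (2.65 * 1000) = 0.232075 m3
Vol gravel = 1090 / (2.70 * 1000) = 0.403704 m3
Total solid + water volume = 0.924255 m3
Air = (1 - 0.924255) * 100 = 7.57%

7.57


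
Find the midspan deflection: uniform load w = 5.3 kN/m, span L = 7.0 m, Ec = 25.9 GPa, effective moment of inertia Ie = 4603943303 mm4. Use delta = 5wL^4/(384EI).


Convert: L = 7.0 m = 7000 mm, Ec = 25.9 GPa = 25900 MPa
delta = 5 * 5.3 * 7000^4 / (384 * 25900 * 4603943303)
= 1.39 mm

1.39


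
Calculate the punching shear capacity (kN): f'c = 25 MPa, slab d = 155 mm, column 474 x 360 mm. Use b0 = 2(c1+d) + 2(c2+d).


b0 = 2*(474 + 155) + 2*(360 + 155) = 2288 mm
Vc = 0.33 * sqrt(25) * 2288 * 155 / 1000
= 585.16 kN

585.16


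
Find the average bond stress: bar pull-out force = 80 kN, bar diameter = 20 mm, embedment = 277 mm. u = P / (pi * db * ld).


u = P / (pi * db * ld)
= 80 * 1000 / (pi * 20 * 277)
= 4.597 MPa

4.597


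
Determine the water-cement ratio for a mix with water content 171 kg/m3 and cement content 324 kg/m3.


w/c = water / cement
w/c = 171 / 324 = 0.528

0.528


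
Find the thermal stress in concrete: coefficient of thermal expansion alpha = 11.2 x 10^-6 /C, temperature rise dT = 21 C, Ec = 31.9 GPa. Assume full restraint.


sigma = alpha * dT * Ec
= 11.2e-6 * 21 * 31.9 * 1000
= 7.503 MPa

7.503


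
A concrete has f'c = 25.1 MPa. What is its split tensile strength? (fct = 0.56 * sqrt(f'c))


fct = 0.56 * sqrt(25.1)
= 0.56 * 5.01
= 2.806 MPa

2.806


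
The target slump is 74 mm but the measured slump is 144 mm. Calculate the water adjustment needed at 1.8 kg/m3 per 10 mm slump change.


Difference = 74 - 144 = -70 mm
Water adjustment = -70 * 1.8 / 10 = -12.6 kg/m3

-12.6


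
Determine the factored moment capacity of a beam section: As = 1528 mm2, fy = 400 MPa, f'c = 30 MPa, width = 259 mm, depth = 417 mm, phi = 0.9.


a = As * fy / (0.85 * f'c * b)
= 1528 * 400 / (0.85 * 30 * 259)
= 92.543 mm
Mn = As * fy * (d - a/2) / 10^6
= 226.5893 kN-m
phi*Mn = 0.9 * 226.5893 = 203.93 kN-m

203.93


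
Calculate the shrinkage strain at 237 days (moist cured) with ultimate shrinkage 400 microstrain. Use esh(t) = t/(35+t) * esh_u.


esh(237) = 237 / (35 + 237) * 400
= 237 / 272 * 400
= 348.5 microstrain

348.5


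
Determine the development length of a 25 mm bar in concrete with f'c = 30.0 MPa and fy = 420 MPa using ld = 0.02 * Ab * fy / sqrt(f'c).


Ab = pi * 25^2 / 4 = 490.874 mm2
ld = 0.02 * 490.874 * 420 / sqrt(30.0)
= 752.8 mm

752.8


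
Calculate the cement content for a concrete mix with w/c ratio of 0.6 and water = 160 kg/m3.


Cement = water / (w/c)
= 160 / 0.6
= 266.7 kg/m3

266.7


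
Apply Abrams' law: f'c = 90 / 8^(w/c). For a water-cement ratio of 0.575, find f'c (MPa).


f'c = 90 / 8^0.575
= 90 / 3.306
= 27.22 MPa

27.22


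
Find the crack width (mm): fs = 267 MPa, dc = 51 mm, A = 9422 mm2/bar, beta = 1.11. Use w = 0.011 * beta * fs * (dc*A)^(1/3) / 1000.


w = 0.011 * beta * fs * (dc * A)^(1/3) / 1000
= 0.011 * 1.11 * 267 * (51 * 9422)^(1/3) / 1000
= 0.255 mm

0.255


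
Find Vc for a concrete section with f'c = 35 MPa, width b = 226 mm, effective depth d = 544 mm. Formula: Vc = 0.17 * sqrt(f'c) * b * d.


Vc = 0.17 * sqrt(35) * 226 * 544 / 1000
= 123.65 kN

123.65
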